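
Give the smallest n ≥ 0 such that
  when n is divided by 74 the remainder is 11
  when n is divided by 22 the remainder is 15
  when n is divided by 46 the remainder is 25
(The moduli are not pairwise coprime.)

Combine the congruences pairwise.
gcd(74, 22) = 2 and 2 | (15 − 11), so the pair is consistent; merging gives n ≡ 455 (mod 814), where 814 = lcm(74, 22).
gcd(814, 46) = 2 and 2 | (25 − 455), so the pair is consistent; merging gives n ≡ 9409 (mod 18722), where 18722 = lcm(814, 46).
The solution is unique modulo lcm(74, 22, 46) = 18722.

9409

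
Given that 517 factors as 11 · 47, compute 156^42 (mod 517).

290

Mod 11: 156 ≡ 2; by Fermat, exponent reduces to 42 mod 10 = 2; 2^2 ≡ 4 (mod 11).
Mod 47: 156 ≡ 15; 15^42 ≡ 8 (mod 47).
Combine by CRT: x ≡ 4 (mod 11), x ≡ 8 (mod 47) ⇒ x ≡ 290 (mod 517).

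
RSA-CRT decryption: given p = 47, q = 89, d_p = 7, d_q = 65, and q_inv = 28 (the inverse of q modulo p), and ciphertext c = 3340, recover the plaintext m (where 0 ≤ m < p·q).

1388

m₁ = c^(d_p) mod p: c ≡ 3 (mod 47), and 3^7 mod 47 = 25.
m₂ = c^(d_q) mod q: c ≡ 47 (mod 89), and 47^65 mod 89 = 53.
h = q_inv·(m₁ − m₂) mod p = 28·(25 − 53) mod 47 = 15.
m = m₂ + h·q = 53 + 15·89 = 1388.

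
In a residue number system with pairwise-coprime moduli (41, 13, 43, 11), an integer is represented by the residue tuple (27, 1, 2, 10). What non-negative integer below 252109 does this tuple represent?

135409

The moduli are pairwise coprime; N = 41·13·43·11 = 252109.
N/41 = 6149; 6149 ≡ 40 (mod 41); 40·40 ≡ 1, so inverse 40.
N/13 = 19393; 19393 ≡ 10 (mod 13); 10·4 ≡ 1, so inverse 4.
N/43 = 5863; 5863 ≡ 15 (mod 43); 15·23 ≡ 1, so inverse 23.
N/11 = 22919; 22919 ≡ 6 (mod 11); 6·2 ≡ 1, so inverse 2.
x ≡ 27·6149·40 + 1·19393·4 + 2·5863·23 + 10·22919·2 = 7446570.
7446570 mod 252109 = 135409.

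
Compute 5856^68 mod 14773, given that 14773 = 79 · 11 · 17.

526

Mod 79: 5856 ≡ 10; 10^68 ≡ 52 (mod 79).
Mod 11: 5856 ≡ 4; by Fermat, exponent reduces to 68 mod 10 = 8; 4^8 ≡ 9 (mod 11).
Mod 17: 5856 ≡ 8; by Fermat, exponent reduces to 68 mod 16 = 4; 8^4 ≡ 16 (mod 17).
Combine by CRT: x ≡ 52 (mod 79), x ≡ 9 (mod 11), x ≡ 16 (mod 17) ⇒ x ≡ 526 (mod 14773).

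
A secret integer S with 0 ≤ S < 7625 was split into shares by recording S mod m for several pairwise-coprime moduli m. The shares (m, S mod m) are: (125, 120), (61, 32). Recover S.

Combine the congruences pairwise.
From S ≡ 120 (mod 125) write S = 120 + 125t. Substituting into S ≡ 32 (mod 61) gives 125t ≡ 34 (mod 61), and since 3⁻¹ ≡ 41 (mod 61), t ≡ 52. Hence S ≡ 120 + 125·52 = 6620 (mod 7625).

6620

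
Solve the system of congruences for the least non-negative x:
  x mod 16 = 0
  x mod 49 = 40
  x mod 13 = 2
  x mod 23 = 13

43552

From x ≡ 0 (mod 16) write x = 0 + 16t. Substituting into x ≡ 40 (mod 49) gives 16t ≡ 40 (mod 49), and since 16⁻¹ ≡ 46 (mod 49), t ≡ 27. Hence x ≡ 0 + 16·27 = 432 (mod 784).
From x ≡ 432 (mod 784) write x = 432 + 784t. Substituting into x ≡ 2 (mod 13) gives 784t ≡ 12 (mod 13), and since 4⁻¹ ≡ 10 (mod 13), t ≡ 3. Hence x ≡ 432 + 784·3 = 2784 (mod 10192).
From x ≡ 2784 (mod 10192) write x = 2784 + 10192t. Substituting into x ≡ 13 (mod 23) gives 10192t ≡ 12 (mod 23), and since 3⁻¹ ≡ 8 (mod 23), t ≡ 4. Hence x ≡ 2784 + 10192·4 = 43552 (mod 234416).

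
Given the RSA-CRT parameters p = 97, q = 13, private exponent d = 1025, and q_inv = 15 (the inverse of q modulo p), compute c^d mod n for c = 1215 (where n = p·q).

d_p = d mod (p−1) = 1025 mod 96 = 65; d_q = d mod (q−1) = 5.
m₁ = c^(d_p) mod p: c ≡ 51 (mod 97), and 51^65 mod 97 = 51.
m₂ = c^(d_q) mod q: c ≡ 6 (mod 13), and 6^5 mod 13 = 2.
h = q_inv·(m₁ − m₂) mod p = 15·(51 − 2) mod 97 = 56.
m = m₂ + h·q = 2 + 56·13 = 730.

730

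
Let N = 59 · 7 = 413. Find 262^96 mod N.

Mod 59: 262 ≡ 26; by Fermat, exponent reduces to 96 mod 58 = 38; 26^38 ≡ 20 (mod 59).
Mod 7: 262 ≡ 3; since 6 | 96, by Fermat 3^96 ≡ 1 (mod 7).
Combine by CRT: x ≡ 20 (mod 59), x ≡ 1 (mod 7) ⇒ x ≡ 197 (mod 413).

197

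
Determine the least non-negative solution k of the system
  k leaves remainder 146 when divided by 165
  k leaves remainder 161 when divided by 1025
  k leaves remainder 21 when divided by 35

43211

Combine the congruences pairwise.
gcd(165, 1025) = 5 and 5 | (161 − 146), so the pair is consistent; merging gives k ≡ 9386 (mod 33825), where 33825 = lcm(165, 1025).
gcd(33825, 35) = 5 and 5 | (21 − 9386), so the pair is consistent; merging gives k ≡ 43211 (mod 236775), where 236775 = lcm(33825, 35).
The solution is unique modulo lcm(165, 1025, 35) = 236775.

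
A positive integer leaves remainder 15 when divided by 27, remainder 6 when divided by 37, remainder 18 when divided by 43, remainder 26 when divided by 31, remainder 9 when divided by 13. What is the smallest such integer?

The moduli are pairwise coprime; M = 27·37·43·31·13 = 17311671.
M/27 = 641173; 641173 ≡ 4 (mod 27); 4·7 ≡ 1, so inverse 7.
M/37 = 467883; 467883 ≡ 18 (mod 37); 18·35 ≡ 1, so inverse 35.
M/43 = 402597; 402597 ≡ 31 (mod 43); 31·25 ≡ 1, so inverse 25.
M/31 = 558441; 558441 ≡ 7 (mod 31); 7·9 ≡ 1, so inverse 9.
M/13 = 1331667; 1331667 ≡ 12 (mod 13); 12·12 ≡ 1, so inverse 12.
n ≡ 15·641173·7 + 6·467883·35 + 18·402597·25 + 26·558441·9 + 9·1331667·12 = 621242475.
621242475 mod 17311671 = 15333990.

15333990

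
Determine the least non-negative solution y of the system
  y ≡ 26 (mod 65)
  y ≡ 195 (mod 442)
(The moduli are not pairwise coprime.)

gcd(65, 442) = 13 and 13 | (195 − 26), so the pair is consistent; merging gives y ≡ 1521 (mod 2210), where 2210 = lcm(65, 442).
The solution is unique modulo lcm(65, 442) = 2210.

1521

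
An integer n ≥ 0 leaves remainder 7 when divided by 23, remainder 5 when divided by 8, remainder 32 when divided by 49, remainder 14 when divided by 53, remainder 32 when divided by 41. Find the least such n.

The moduli are pairwise coprime; M = 23·8·49·53·41 = 19591768.
M/23 = 851816; 851816 ≡ 11 (mod 23); 11·21 ≡ 1, so inverse 21.
M/8 = 2448971; 2448971 ≡ 3 (mod 8); 3·3 ≡ 1, so inverse 3.
M/49 = 399832; 399832 ≡ 41 (mod 49); 41·6 ≡ 1, so inverse 6.
M/53 = 369656; 369656 ≡ 34 (mod 53); 34·39 ≡ 1, so inverse 39.
M/41 = 477848; 477848 ≡ 34 (mod 41); 34·35 ≡ 1, so inverse 35.
n ≡ 7·851816·21 + 5·2448971·3 + 32·399832·6 + 14·369656·39 + 32·477848·35 = 975741197.
975741197 mod 19591768 = 15744565.

15744565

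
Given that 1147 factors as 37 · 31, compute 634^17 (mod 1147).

1095

Mod 37: 634 ≡ 5; 5^17 ≡ 22 (mod 37).
Mod 31: 634 ≡ 14; 14^17 ≡ 10 (mod 31).
Combine by CRT: x ≡ 22 (mod 37), x ≡ 10 (mod 31) ⇒ x ≡ 1095 (mod 1147).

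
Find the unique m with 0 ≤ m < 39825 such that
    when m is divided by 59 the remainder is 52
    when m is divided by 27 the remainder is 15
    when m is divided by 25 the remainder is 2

From m ≡ 52 (mod 59) write m = 52 + 59t. Substituting into m ≡ 15 (mod 27) gives 59t ≡ 17 (mod 27), and since 5⁻¹ ≡ 11 (mod 27), t ≡ 25. Hence m ≡ 52 + 59·25 = 1527 (mod 1593).
From m ≡ 1527 (mod 1593) write m = 1527 + 1593t. Substituting into m ≡ 2 (mod 25) gives 1593t ≡ 0 (mod 25), and since 18⁻¹ ≡ 7 (mod 25), t ≡ 0. Hence m ≡ 1527 + 1593·0 = 1527 (mod 39825).

1527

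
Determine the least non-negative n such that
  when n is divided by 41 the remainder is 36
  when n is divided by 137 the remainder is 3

From n ≡ 36 (mod 41) write n = 36 + 41t. Substituting into n ≡ 3 (mod 137) gives 41t ≡ 104 (mod 137), and since 41⁻¹ ≡ 127 (mod 137), t ≡ 56. Hence n ≡ 36 + 41·56 = 2332 (mod 5617).

2332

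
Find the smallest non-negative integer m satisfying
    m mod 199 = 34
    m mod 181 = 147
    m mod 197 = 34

5214033

The moduli are pairwise coprime; N = 199·181·197 = 7095743.
N/199 = 35657; 35657 ≡ 36 (mod 199); 36·94 ≡ 1, so inverse 94.
N/181 = 39203; 39203 ≡ 107 (mod 181); 107·22 ≡ 1, so inverse 22.
N/197 = 36019; 36019 ≡ 165 (mod 197); 165·80 ≡ 1, so inverse 80.
m ≡ 34·35657·94 + 147·39203·22 + 34·36019·80 = 338713954.
338713954 mod 7095743 = 5214033.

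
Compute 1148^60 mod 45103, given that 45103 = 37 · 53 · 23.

Mod 37: 1148 ≡ 1; by Fermat, exponent reduces to 60 mod 36 = 24; 1^24 ≡ 1 (mod 37).
Mod 53: 1148 ≡ 35; by Fermat, exponent reduces to 60 mod 52 = 8; 35^8 ≡ 24 (mod 53).
Mod 23: 1148 ≡ 21; by Fermat, exponent reduces to 60 mod 22 = 16; 21^16 ≡ 9 (mod 23).
Combine by CRT: x ≡ 1 (mod 37), x ≡ 24 (mod 53), x ≡ 9 (mod 23) ⇒ x ≡ 9140 (mod 45103).

9140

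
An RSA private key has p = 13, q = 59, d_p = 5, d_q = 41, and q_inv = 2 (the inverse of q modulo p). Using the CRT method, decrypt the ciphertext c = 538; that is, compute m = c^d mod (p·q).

m₁ = c^(d_p) mod p: c ≡ 5 (mod 13), and 5^5 mod 13 = 5.
m₂ = c^(d_q) mod q: c ≡ 7 (mod 59), and 7^41 mod 59 = 9.
h = q_inv·(m₁ − m₂) mod p = 2·(5 − 9) mod 13 = 5.
m = m₂ + h·q = 9 + 5·59 = 304.

304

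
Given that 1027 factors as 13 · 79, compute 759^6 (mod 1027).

64

Mod 13: 759 ≡ 5; 5^6 ≡ 12 (mod 13).
Mod 79: 759 ≡ 48; 48^6 ≡ 64 (mod 79).
Combine by CRT: x ≡ 12 (mod 13), x ≡ 64 (mod 79) ⇒ x ≡ 64 (mod 1027).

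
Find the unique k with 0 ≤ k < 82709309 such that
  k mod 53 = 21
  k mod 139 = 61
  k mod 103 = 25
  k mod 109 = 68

59930884

The moduli are pairwise coprime; N = 53·139·103·109 = 82709309.
N/53 = 1560553; 1560553 ≡ 21 (mod 53); 21·48 ≡ 1, so inverse 48.
N/139 = 595031; 595031 ≡ 111 (mod 139); 111·134 ≡ 1, so inverse 134.
N/103 = 803003; 803003 ≡ 15 (mod 103); 15·55 ≡ 1, so inverse 55.
N/109 = 758801; 758801 ≡ 52 (mod 109); 52·65 ≡ 1, so inverse 65.
k ≡ 21·1560553·48 + 61·595031·134 + 25·803003·55 + 68·758801·65 = 10894850363.
10894850363 mod 82709309 = 59930884.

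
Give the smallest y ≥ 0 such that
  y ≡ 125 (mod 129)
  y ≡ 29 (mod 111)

1028

gcd(129, 111) = 3 and 3 | (29 − 125), so the pair is consistent; merging gives y ≡ 1028 (mod 4773), where 4773 = lcm(129, 111).
The solution is unique modulo lcm(129, 111) = 4773.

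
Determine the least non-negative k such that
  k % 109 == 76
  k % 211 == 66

From k ≡ 76 (mod 109) write k = 76 + 109t. Substituting into k ≡ 66 (mod 211) gives 109t ≡ 201 (mod 211), and since 109⁻¹ ≡ 151 (mod 211), t ≡ 178. Hence k ≡ 76 + 109·178 = 19478 (mod 22999).

19478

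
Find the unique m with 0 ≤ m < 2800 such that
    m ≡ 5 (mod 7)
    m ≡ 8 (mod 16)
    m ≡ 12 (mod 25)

712

From m ≡ 5 (mod 7) write m = 5 + 7t. Substituting into m ≡ 8 (mod 16) gives 7t ≡ 3 (mod 16), and since 7⁻¹ ≡ 7 (mod 16), t ≡ 5. Hence m ≡ 5 + 7·5 = 40 (mod 112).
From m ≡ 40 (mod 112) write m = 40 + 112t. Substituting into m ≡ 12 (mod 25) gives 112t ≡ 22 (mod 25), and since 12⁻¹ ≡ 23 (mod 25), t ≡ 6. Hence m ≡ 40 + 112·6 = 712 (mod 2800).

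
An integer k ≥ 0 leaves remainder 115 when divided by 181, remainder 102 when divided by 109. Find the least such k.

13509

Combine the congruences pairwise.
From k ≡ 115 (mod 181) write k = 115 + 181t. Substituting into k ≡ 102 (mod 109) gives 181t ≡ 96 (mod 109), and since 72⁻¹ ≡ 53 (mod 109), t ≡ 74. Hence k ≡ 115 + 181·74 = 13509 (mod 19729).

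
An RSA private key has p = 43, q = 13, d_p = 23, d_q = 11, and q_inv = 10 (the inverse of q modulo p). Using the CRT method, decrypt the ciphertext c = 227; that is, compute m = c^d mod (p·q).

544

m₁ = c^(d_p) mod p: c ≡ 12 (mod 43), and 12^23 mod 43 = 28.
m₂ = c^(d_q) mod q: c ≡ 6 (mod 13), and 6^11 mod 13 = 11.
h = q_inv·(m₁ − m₂) mod p = 10·(28 − 11) mod 43 = 41.
m = m₂ + h·q = 11 + 41·13 = 544.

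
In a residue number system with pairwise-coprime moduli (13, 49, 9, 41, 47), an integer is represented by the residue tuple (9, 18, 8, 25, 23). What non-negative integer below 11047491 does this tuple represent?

From x ≡ 9 (mod 13) write x = 9 + 13t. Substituting into x ≡ 18 (mod 49) gives 13t ≡ 9 (mod 49), and since 13⁻¹ ≡ 34 (mod 49), t ≡ 12. Hence x ≡ 9 + 13·12 = 165 (mod 637).
From x ≡ 165 (mod 637) write x = 165 + 637t. Substituting into x ≡ 8 (mod 9) gives 637t ≡ 5 (mod 9), and since 7⁻¹ ≡ 4 (mod 9), t ≡ 2. Hence x ≡ 165 + 637·2 = 1439 (mod 5733).
From x ≡ 1439 (mod 5733) write x = 1439 + 5733t. Substituting into x ≡ 25 (mod 41) gives 5733t ≡ 21 (mod 41), and since 34⁻¹ ≡ 35 (mod 41), t ≡ 38. Hence x ≡ 1439 + 5733·38 = 219293 (mod 235053).
From x ≡ 219293 (mod 235053) write x = 219293 + 235053t. Substituting into x ≡ 23 (mod 47) gives 235053t ≡ 32 (mod 47), and since 6⁻¹ ≡ 8 (mod 47), t ≡ 21. Hence x ≡ 219293 + 235053·21 = 5155406 (mod 11047491).

5155406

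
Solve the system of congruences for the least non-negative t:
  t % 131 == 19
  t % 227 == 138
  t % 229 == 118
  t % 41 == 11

100797445

The moduli are pairwise coprime; N = 131·227·229·41 = 279200693.
N/131 = 2131303; 2131303 ≡ 64 (mod 131); 64·43 ≡ 1, so inverse 43.
N/227 = 1229959; 1229959 ≡ 73 (mod 227); 73·28 ≡ 1, so inverse 28.
N/229 = 1219217; 1219217 ≡ 21 (mod 229); 21·120 ≡ 1, so inverse 120.
N/41 = 6809773; 6809773 ≡ 1 (mod 41), inverse 1.
t ≡ 19·2131303·43 + 138·1229959·28 + 118·1219217·120 + 11·6809773·1 = 23832856350.
23832856350 mod 279200693 = 100797445.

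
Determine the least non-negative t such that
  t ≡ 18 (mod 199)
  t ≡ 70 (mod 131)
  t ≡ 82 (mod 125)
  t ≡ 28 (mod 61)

198629082

The moduli are pairwise coprime; N = 199·131·125·61 = 198776125.
N/199 = 998875; 998875 ≡ 94 (mod 199); 94·36 ≡ 1, so inverse 36.
N/131 = 1517375; 1517375 ≡ 2 (mod 131); 2·66 ≡ 1, so inverse 66.
N/125 = 1590209; 1590209 ≡ 84 (mod 125); 84·64 ≡ 1, so inverse 64.
N/61 = 3258625; 3258625 ≡ 5 (mod 61); 5·49 ≡ 1, so inverse 49.
t ≡ 18·998875·36 + 70·1517375·66 + 82·1590209·64 + 28·3258625·49 = 20473793832.
20473793832 mod 198776125 = 198629082.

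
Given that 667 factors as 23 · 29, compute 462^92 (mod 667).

430

Mod 23: 462 ≡ 2; by Fermat, exponent reduces to 92 mod 22 = 4; 2^4 ≡ 16 (mod 23).
Mod 29: 462 ≡ 27; by Fermat, exponent reduces to 92 mod 28 = 8; 27^8 ≡ 24 (mod 29).
Combine by CRT: x ≡ 16 (mod 23), x ≡ 24 (mod 29) ⇒ x ≡ 430 (mod 667).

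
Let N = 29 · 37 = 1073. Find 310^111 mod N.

857

Mod 29: 310 ≡ 20; by Fermat, exponent reduces to 111 mod 28 = 27; 20^27 ≡ 16 (mod 29).
Mod 37: 310 ≡ 14; by Fermat, exponent reduces to 111 mod 36 = 3; 14^3 ≡ 6 (mod 37).
Combine by CRT: x ≡ 16 (mod 29), x ≡ 6 (mod 37) ⇒ x ≡ 857 (mod 1073).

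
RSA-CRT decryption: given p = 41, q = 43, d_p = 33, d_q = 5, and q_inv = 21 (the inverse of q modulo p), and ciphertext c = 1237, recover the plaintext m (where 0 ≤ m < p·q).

1136

m₁ = c^(d_p) mod p: c ≡ 7 (mod 41), and 7^33 mod 41 = 29.
m₂ = c^(d_q) mod q: c ≡ 33 (mod 43), and 33^5 mod 43 = 18.
h = q_inv·(m₁ − m₂) mod p = 21·(29 − 18) mod 41 = 26.
m = m₂ + h·q = 18 + 26·43 = 1136.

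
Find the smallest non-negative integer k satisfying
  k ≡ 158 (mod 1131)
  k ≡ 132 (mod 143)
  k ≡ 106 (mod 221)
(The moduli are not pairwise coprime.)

151712

gcd(1131, 143) = 13 and 13 | (132 − 158), so the pair is consistent; merging gives k ≡ 2420 (mod 12441), where 12441 = lcm(1131, 143).
gcd(12441, 221) = 13 and 13 | (106 − 2420), so the pair is consistent; merging gives k ≡ 151712 (mod 211497), where 211497 = lcm(12441, 221).
The solution is unique modulo lcm(1131, 143, 221) = 211497.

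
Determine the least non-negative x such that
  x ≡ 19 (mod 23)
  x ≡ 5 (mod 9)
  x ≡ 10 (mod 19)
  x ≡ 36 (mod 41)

89006

From x ≡ 19 (mod 23) write x = 19 + 23t. Substituting into x ≡ 5 (mod 9) gives 23t ≡ 4 (mod 9), and since 5⁻¹ ≡ 2 (mod 9), t ≡ 8. Hence x ≡ 19 + 23·8 = 203 (mod 207).
From x ≡ 203 (mod 207) write x = 203 + 207t. Substituting into x ≡ 10 (mod 19) gives 207t ≡ 16 (mod 19), and since 17⁻¹ ≡ 9 (mod 19), t ≡ 11. Hence x ≡ 203 + 207·11 = 2480 (mod 3933).
From x ≡ 2480 (mod 3933) write x = 2480 + 3933t. Substituting into x ≡ 36 (mod 41) gives 3933t ≡ 16 (mod 41), and since 38⁻¹ ≡ 27 (mod 41), t ≡ 22. Hence x ≡ 2480 + 3933·22 = 89006 (mod 161253).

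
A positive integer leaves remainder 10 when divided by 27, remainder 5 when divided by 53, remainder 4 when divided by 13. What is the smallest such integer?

5464

The moduli are pairwise coprime; M = 27·53·13 = 18603.
M/27 = 689; 689 ≡ 14 (mod 27); 14·2 ≡ 1, so inverse 2.
M/53 = 351; 351 ≡ 33 (mod 53); 33·45 ≡ 1, so inverse 45.
M/13 = 1431; 1431 ≡ 1 (mod 13), inverse 1.
n ≡ 10·689·2 + 5·351·45 + 4·1431·1 = 98479.
98479 mod 18603 = 5464.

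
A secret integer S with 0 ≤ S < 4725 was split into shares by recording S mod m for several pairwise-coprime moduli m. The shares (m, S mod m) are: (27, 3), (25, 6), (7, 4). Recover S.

Combine the congruences pairwise.
From S ≡ 3 (mod 27) write S = 3 + 27t. Substituting into S ≡ 6 (mod 25) gives 27t ≡ 3 (mod 25), and since 2⁻¹ ≡ 13 (mod 25), t ≡ 14. Hence S ≡ 3 + 27·14 = 381 (mod 675).
From S ≡ 381 (mod 675) write S = 381 + 675t. Substituting into S ≡ 4 (mod 7) gives 675t ≡ 1 (mod 7), and since 3⁻¹ ≡ 5 (mod 7), t ≡ 5. Hence S ≡ 381 + 675·5 = 3756 (mod 4725).

3756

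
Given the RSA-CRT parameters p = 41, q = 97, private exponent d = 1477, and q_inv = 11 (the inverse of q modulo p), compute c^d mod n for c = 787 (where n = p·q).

2376

d_p = d mod (p−1) = 1477 mod 40 = 37; d_q = d mod (q−1) = 37.
m₁ = c^(d_p) mod p: c ≡ 8 (mod 41), and 8^37 mod 41 = 39.
m₂ = c^(d_q) mod q: c ≡ 11 (mod 97), and 11^37 mod 97 = 48.
h = q_inv·(m₁ − m₂) mod p = 11·(39 − 48) mod 41 = 24.
m = m₂ + h·q = 48 + 24·97 = 2376.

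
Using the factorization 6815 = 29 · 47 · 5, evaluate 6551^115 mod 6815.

2351

Mod 29: 6551 ≡ 26; by Fermat, exponent reduces to 115 mod 28 = 3; 26^3 ≡ 2 (mod 29).
Mod 47: 6551 ≡ 18; by Fermat, exponent reduces to 115 mod 46 = 23; 18^23 ≡ 1 (mod 47).
Mod 5: 6551 ≡ 1; by Fermat, exponent reduces to 115 mod 4 = 3; 1^3 ≡ 1 (mod 5).
Combine by CRT: x ≡ 2 (mod 29), x ≡ 1 (mod 47), x ≡ 1 (mod 5) ⇒ x ≡ 2351 (mod 6815).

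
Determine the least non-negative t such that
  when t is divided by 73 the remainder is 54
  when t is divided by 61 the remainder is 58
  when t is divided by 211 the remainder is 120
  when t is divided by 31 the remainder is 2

10472050

The moduli are pairwise coprime; N = 73·61·211·31 = 29127073.
N/73 = 399001; 399001 ≡ 56 (mod 73); 56·30 ≡ 1, so inverse 30.
N/61 = 477493; 477493 ≡ 46 (mod 61); 46·4 ≡ 1, so inverse 4.
N/211 = 138043; 138043 ≡ 49 (mod 211); 49·56 ≡ 1, so inverse 56.
N/31 = 939583; 939583 ≡ 4 (mod 31); 4·8 ≡ 1, so inverse 8.
t ≡ 54·399001·30 + 58·477493·4 + 120·138043·56 + 2·939583·8 = 1699842284.
1699842284 mod 29127073 = 10472050.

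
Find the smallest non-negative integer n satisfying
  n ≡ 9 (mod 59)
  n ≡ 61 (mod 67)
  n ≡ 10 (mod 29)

From n ≡ 9 (mod 59) write n = 9 + 59t. Substituting into n ≡ 61 (mod 67) gives 59t ≡ 52 (mod 67), and since 59⁻¹ ≡ 25 (mod 67), t ≡ 27. Hence n ≡ 9 + 59·27 = 1602 (mod 3953).
From n ≡ 1602 (mod 3953) write n = 1602 + 3953t. Substituting into n ≡ 10 (mod 29) gives 3953t ≡ 3 (mod 29), and since 9⁻¹ ≡ 13 (mod 29), t ≡ 10. Hence n ≡ 1602 + 3953·10 = 41132 (mod 114637).

41132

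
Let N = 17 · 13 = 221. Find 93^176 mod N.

35

Mod 17: 93 ≡ 8; since 16 | 176, by Fermat 8^176 ≡ 1 (mod 17).
Mod 13: 93 ≡ 2; by Fermat, exponent reduces to 176 mod 12 = 8; 2^8 ≡ 9 (mod 13).
Combine by CRT: x ≡ 1 (mod 17), x ≡ 9 (mod 13) ⇒ x ≡ 35 (mod 221).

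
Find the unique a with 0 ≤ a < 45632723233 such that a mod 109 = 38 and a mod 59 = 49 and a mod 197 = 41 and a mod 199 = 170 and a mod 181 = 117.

23232684811

Combine the congruences pairwise.
From a ≡ 38 (mod 109) write a = 38 + 109t. Substituting into a ≡ 49 (mod 59) gives 109t ≡ 11 (mod 59), and since 50⁻¹ ≡ 13 (mod 59), t ≡ 25. Hence a ≡ 38 + 109·25 = 2763 (mod 6431).
From a ≡ 2763 (mod 6431) write a = 2763 + 6431t. Substituting into a ≡ 41 (mod 197) gives 6431t ≡ 36 (mod 197), and since 127⁻¹ ≡ 121 (mod 197), t ≡ 22. Hence a ≡ 2763 + 6431·22 = 144245 (mod 1266907).
From a ≡ 144245 (mod 1266907) write a = 144245 + 1266907t. Substituting into a ≡ 170 (mod 199) gives 1266907t ≡ 1 (mod 199), and since 73⁻¹ ≡ 30 (mod 199), t ≡ 30. Hence a ≡ 144245 + 1266907·30 = 38151455 (mod 252114493).
From a ≡ 38151455 (mod 252114493) write a = 38151455 + 252114493t. Substituting into a ≡ 117 (mod 181) gives 252114493t ≡ 23 (mod 181), and since 136⁻¹ ≡ 4 (mod 181), t ≡ 92. Hence a ≡ 38151455 + 252114493·92 = 23232684811 (mod 45632723233).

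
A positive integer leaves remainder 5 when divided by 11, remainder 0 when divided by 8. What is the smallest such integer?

Combine the congruences pairwise.
From t ≡ 5 (mod 11) write t = 5 + 11s. Substituting into t ≡ 0 (mod 8) gives 11s ≡ 3 (mod 8), and since 3⁻¹ ≡ 3 (mod 8), s ≡ 1. Hence t ≡ 5 + 11·1 = 16 (mod 88).

16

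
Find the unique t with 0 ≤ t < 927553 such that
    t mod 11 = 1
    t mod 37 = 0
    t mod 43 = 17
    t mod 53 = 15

696488

The moduli are pairwise coprime; N = 11·37·43·53 = 927553.
N/11 = 84323; 84323 ≡ 8 (mod 11); 8·7 ≡ 1, so inverse 7.
N/37 = 25069; 25069 ≡ 20 (mod 37); 20·13 ≡ 1, so inverse 13.
N/43 = 21571; 21571 ≡ 28 (mod 43); 28·20 ≡ 1, so inverse 20.
N/53 = 17501; 17501 ≡ 11 (mod 53); 11·29 ≡ 1, so inverse 29.
t ≡ 1·84323·7 + 0·25069·13 + 17·21571·20 + 15·17501·29 = 15537336.
15537336 mod 927553 = 696488.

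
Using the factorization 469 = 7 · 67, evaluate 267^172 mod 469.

Mod 7: 267 ≡ 1; by Fermat, exponent reduces to 172 mod 6 = 4; 1^4 ≡ 1 (mod 7).
Mod 67: 267 ≡ 66; by Fermat, exponent reduces to 172 mod 66 = 40; 66^40 ≡ 1 (mod 67).
Combine by CRT: x ≡ 1 (mod 7), x ≡ 1 (mod 67) ⇒ x ≡ 1 (mod 469).

1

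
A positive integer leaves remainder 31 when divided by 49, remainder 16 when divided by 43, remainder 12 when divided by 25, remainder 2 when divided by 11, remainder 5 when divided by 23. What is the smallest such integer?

11484112

The moduli are pairwise coprime; N = 49·43·25·11·23 = 13326775.
N/49 = 271975; 271975 ≡ 25 (mod 49); 25·2 ≡ 1, so inverse 2.
N/43 = 309925; 309925 ≡ 24 (mod 43); 24·9 ≡ 1, so inverse 9.
N/25 = 533071; 533071 ≡ 21 (mod 25); 21·6 ≡ 1, so inverse 6.
N/11 = 1211525; 1211525 ≡ 7 (mod 11); 7·8 ≡ 1, so inverse 8.
N/23 = 579425; 579425 ≡ 9 (mod 23); 9·18 ≡ 1, so inverse 18.
x ≡ 31·271975·2 + 16·309925·9 + 12·533071·6 + 2·1211525·8 + 5·579425·18 = 171405412.
171405412 mod 13326775 = 11484112.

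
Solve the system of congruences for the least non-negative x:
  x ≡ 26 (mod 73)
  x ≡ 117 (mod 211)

From x ≡ 26 (mod 73) write x = 26 + 73t. Substituting into x ≡ 117 (mod 211) gives 73t ≡ 91 (mod 211), and since 73⁻¹ ≡ 185 (mod 211), t ≡ 166. Hence x ≡ 26 + 73·166 = 12144 (mod 15403).

12144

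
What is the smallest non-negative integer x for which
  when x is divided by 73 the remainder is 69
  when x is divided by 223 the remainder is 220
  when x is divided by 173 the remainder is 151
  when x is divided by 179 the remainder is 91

239500659

Combine the congruences pairwise.
From x ≡ 69 (mod 73) write x = 69 + 73t. Substituting into x ≡ 220 (mod 223) gives 73t ≡ 151 (mod 223), and since 73⁻¹ ≡ 55 (mod 223), t ≡ 54. Hence x ≡ 69 + 73·54 = 4011 (mod 16279).
From x ≡ 4011 (mod 16279) write x = 4011 + 16279t. Substituting into x ≡ 151 (mod 173) gives 16279t ≡ 119 (mod 173), and since 17⁻¹ ≡ 112 (mod 173), t ≡ 7. Hence x ≡ 4011 + 16279·7 = 117964 (mod 2816267).
From x ≡ 117964 (mod 2816267) write x = 117964 + 2816267t. Substituting into x ≡ 91 (mod 179) gives 2816267t ≡ 88 (mod 179), and since 60⁻¹ ≡ 3 (mod 179), t ≡ 85. Hence x ≡ 117964 + 2816267·85 = 239500659 (mod 504111793).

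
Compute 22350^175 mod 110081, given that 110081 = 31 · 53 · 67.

Mod 31: 22350 ≡ 30; by Fermat, exponent reduces to 175 mod 30 = 25; 30^25 ≡ 30 (mod 31).
Mod 53: 22350 ≡ 37; by Fermat, exponent reduces to 175 mod 52 = 19; 37^19 ≡ 40 (mod 53).
Mod 67: 22350 ≡ 39; by Fermat, exponent reduces to 175 mod 66 = 43; 39^43 ≡ 54 (mod 67).
Combine by CRT: x ≡ 30 (mod 31), x ≡ 40 (mod 53), x ≡ 54 (mod 67) ⇒ x ≡ 28395 (mod 110081).

28395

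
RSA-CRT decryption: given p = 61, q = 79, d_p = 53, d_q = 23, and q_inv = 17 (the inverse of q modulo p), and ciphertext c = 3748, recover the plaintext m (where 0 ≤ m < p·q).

3457

m₁ = c^(d_p) mod p: c ≡ 27 (mod 61), and 27^53 mod 61 = 41.
m₂ = c^(d_q) mod q: c ≡ 35 (mod 79), and 35^23 mod 79 = 60.
h = q_inv·(m₁ − m₂) mod p = 17·(41 − 60) mod 61 = 43.
m = m₂ + h·q = 60 + 43·79 = 3457.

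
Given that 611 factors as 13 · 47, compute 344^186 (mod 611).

272

Mod 13: 344 ≡ 6; by Fermat, exponent reduces to 186 mod 12 = 6; 6^6 ≡ 12 (mod 13).
Mod 47: 344 ≡ 15; by Fermat, exponent reduces to 186 mod 46 = 2; 15^2 ≡ 37 (mod 47).
Combine by CRT: x ≡ 12 (mod 13), x ≡ 37 (mod 47) ⇒ x ≡ 272 (mod 611).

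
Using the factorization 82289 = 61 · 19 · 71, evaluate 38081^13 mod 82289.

Mod 61: 38081 ≡ 17; 17^13 ≡ 35 (mod 61).
Mod 19: 38081 ≡ 5; 5^13 ≡ 17 (mod 19).
Mod 71: 38081 ≡ 25; 25^13 ≡ 5 (mod 71).
Combine by CRT: x ≡ 35 (mod 61), x ≡ 17 (mod 19), x ≡ 5 (mod 71) ⇒ x ≡ 47859 (mod 82289).

47859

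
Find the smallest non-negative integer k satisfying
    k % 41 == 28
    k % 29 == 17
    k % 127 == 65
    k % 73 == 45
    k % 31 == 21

From k ≡ 28 (mod 41) write k = 28 + 41t. Substituting into k ≡ 17 (mod 29) gives 41t ≡ 18 (mod 29), and since 12⁻¹ ≡ 17 (mod 29), t ≡ 16. Hence k ≡ 28 + 41·16 = 684 (mod 1189).
From k ≡ 684 (mod 1189) write k = 684 + 1189t. Substituting into k ≡ 65 (mod 127) gives 1189t ≡ 16 (mod 127), and since 46⁻¹ ≡ 58 (mod 127), t ≡ 39. Hence k ≡ 684 + 1189·39 = 47055 (mod 151003).
From k ≡ 47055 (mod 151003) write k = 47055 + 151003t. Substituting into k ≡ 45 (mod 73) gives 151003t ≡ 2 (mod 73), and since 39⁻¹ ≡ 15 (mod 73), t ≡ 30. Hence k ≡ 47055 + 151003·30 = 4577145 (mod 11023219).
From k ≡ 4577145 (mod 11023219) write k = 4577145 + 11023219t. Substituting into k ≡ 21 (mod 31) gives 11023219t ≡ 26 (mod 31), and since 22⁻¹ ≡ 24 (mod 31), t ≡ 4. Hence k ≡ 4577145 + 11023219·4 = 48670021 (mod 341719789).

48670021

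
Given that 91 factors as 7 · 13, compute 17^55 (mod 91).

17

Mod 7: 17 ≡ 3; by Fermat, exponent reduces to 55 mod 6 = 1; 3^1 ≡ 3 (mod 7).
Mod 13: 17 ≡ 4; by Fermat, exponent reduces to 55 mod 12 = 7; 4^7 ≡ 4 (mod 13).
Combine by CRT: x ≡ 3 (mod 7), x ≡ 4 (mod 13) ⇒ x ≡ 17 (mod 91).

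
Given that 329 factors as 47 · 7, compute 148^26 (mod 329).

155

Mod 47: 148 ≡ 7; 7^26 ≡ 14 (mod 47).
Mod 7: 148 ≡ 1; by Fermat, exponent reduces to 26 mod 6 = 2; 1^2 ≡ 1 (mod 7).
Combine by CRT: x ≡ 14 (mod 47), x ≡ 1 (mod 7) ⇒ x ≡ 155 (mod 329).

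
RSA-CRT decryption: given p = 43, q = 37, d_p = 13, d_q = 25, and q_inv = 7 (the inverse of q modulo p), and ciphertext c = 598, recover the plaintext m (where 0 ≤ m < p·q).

376

m₁ = c^(d_p) mod p: c ≡ 39 (mod 43), and 39^13 mod 43 = 32.
m₂ = c^(d_q) mod q: c ≡ 6 (mod 37), and 6^25 mod 37 = 6.
h = q_inv·(m₁ − m₂) mod p = 7·(32 − 6) mod 43 = 10.
m = m₂ + h·q = 6 + 10·37 = 376.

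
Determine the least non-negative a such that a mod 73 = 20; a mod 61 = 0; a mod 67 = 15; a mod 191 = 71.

From a ≡ 20 (mod 73) write a = 20 + 73t. Substituting into a ≡ 0 (mod 61) gives 73t ≡ 41 (mod 61), and since 12⁻¹ ≡ 56 (mod 61), t ≡ 39. Hence a ≡ 20 + 73·39 = 2867 (mod 4453).
From a ≡ 2867 (mod 4453) write a = 2867 + 4453t. Substituting into a ≡ 15 (mod 67) gives 4453t ≡ 29 (mod 67), and since 31⁻¹ ≡ 13 (mod 67), t ≡ 42. Hence a ≡ 2867 + 4453·42 = 189893 (mod 298351).
From a ≡ 189893 (mod 298351) write a = 189893 + 298351t. Substituting into a ≡ 71 (mod 191) gives 298351t ≡ 32 (mod 191), and since 9⁻¹ ≡ 85 (mod 191), t ≡ 46. Hence a ≡ 189893 + 298351·46 = 13914039 (mod 56985041).

13914039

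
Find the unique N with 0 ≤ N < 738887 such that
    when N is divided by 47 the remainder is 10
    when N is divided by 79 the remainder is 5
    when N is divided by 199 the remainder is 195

158400

The moduli are pairwise coprime; M = 47·79·199 = 738887.
M/47 = 15721; 15721 ≡ 23 (mod 47); 23·45 ≡ 1, so inverse 45.
M/79 = 9353; 9353 ≡ 31 (mod 79); 31·51 ≡ 1, so inverse 51.
M/199 = 3713; 3713 ≡ 131 (mod 199); 131·79 ≡ 1, so inverse 79.
N ≡ 10·15721·45 + 5·9353·51 + 195·3713·79 = 66658230.
66658230 mod 738887 = 158400.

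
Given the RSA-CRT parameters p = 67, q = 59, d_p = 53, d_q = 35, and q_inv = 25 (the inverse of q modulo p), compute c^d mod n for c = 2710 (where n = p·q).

m₁ = c^(d_p) mod p: c ≡ 30 (mod 67), and 30^53 mod 67 = 38.
m₂ = c^(d_q) mod q: c ≡ 55 (mod 59), and 55^35 mod 59 = 34.
h = q_inv·(m₁ − m₂) mod p = 25·(38 − 34) mod 67 = 33.
m = m₂ + h·q = 34 + 33·59 = 1981.

1981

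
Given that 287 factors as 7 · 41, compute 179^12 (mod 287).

148

Mod 7: 179 ≡ 4; since 6 | 12, by Fermat 4^12 ≡ 1 (mod 7).
Mod 41: 179 ≡ 15; 15^12 ≡ 25 (mod 41).
Combine by CRT: x ≡ 1 (mod 7), x ≡ 25 (mod 41) ⇒ x ≡ 148 (mod 287).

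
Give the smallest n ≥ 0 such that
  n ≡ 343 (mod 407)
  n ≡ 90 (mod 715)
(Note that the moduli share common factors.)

12960

gcd(407, 715) = 11 and 11 | (90 − 343), so the pair is consistent; merging gives n ≡ 12960 (mod 26455), where 26455 = lcm(407, 715).
The solution is unique modulo lcm(407, 715) = 26455.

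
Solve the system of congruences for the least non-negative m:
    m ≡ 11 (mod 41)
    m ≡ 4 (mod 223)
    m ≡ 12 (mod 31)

The moduli are pairwise coprime; N = 41·223·31 = 283433.
N/41 = 6913; 6913 ≡ 25 (mod 41); 25·23 ≡ 1, so inverse 23.
N/223 = 1271; 1271 ≡ 156 (mod 223); 156·213 ≡ 1, so inverse 213.
N/31 = 9143; 9143 ≡ 29 (mod 31); 29·15 ≡ 1, so inverse 15.
m ≡ 11·6913·23 + 4·1271·213 + 12·9143·15 = 4477621.
4477621 mod 283433 = 226126.

226126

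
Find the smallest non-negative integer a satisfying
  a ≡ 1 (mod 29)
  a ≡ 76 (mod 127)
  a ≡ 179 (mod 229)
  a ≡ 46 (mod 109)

The moduli are pairwise coprime; N = 29·127·229·109 = 91931363.
N/29 = 3170047; 3170047 ≡ 28 (mod 29); 28·28 ≡ 1, so inverse 28.
N/127 = 723869; 723869 ≡ 96 (mod 127); 96·86 ≡ 1, so inverse 86.
N/229 = 401447; 401447 ≡ 10 (mod 229); 10·23 ≡ 1, so inverse 23.
N/109 = 843407; 843407 ≡ 74 (mod 109); 74·28 ≡ 1, so inverse 28.
a ≡ 1·3170047·28 + 76·723869·86 + 179·401447·23 + 46·843407·28 = 7559034615.
7559034615 mod 91931363 = 20662849.

20662849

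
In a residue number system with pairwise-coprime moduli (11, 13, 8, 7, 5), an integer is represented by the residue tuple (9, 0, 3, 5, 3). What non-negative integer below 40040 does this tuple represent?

38883

From x ≡ 9 (mod 11) write x = 9 + 11t. Substituting into x ≡ 0 (mod 13) gives 11t ≡ 4 (mod 13), and since 11⁻¹ ≡ 6 (mod 13), t ≡ 11. Hence x ≡ 9 + 11·11 = 130 (mod 143).
From x ≡ 130 (mod 143) write x = 130 + 143t. Substituting into x ≡ 3 (mod 8) gives 143t ≡ 1 (mod 8), and since 7⁻¹ ≡ 7 (mod 8), t ≡ 7. Hence x ≡ 130 + 143·7 = 1131 (mod 1144).
From x ≡ 1131 (mod 1144) write x = 1131 + 1144t. Substituting into x ≡ 5 (mod 7) gives 1144t ≡ 1 (mod 7), and since 3⁻¹ ≡ 5 (mod 7), t ≡ 5. Hence x ≡ 1131 + 1144·5 = 6851 (mod 8008).
From x ≡ 6851 (mod 8008) write x = 6851 + 8008t. Substituting into x ≡ 3 (mod 5) gives 8008t ≡ 2 (mod 5), and since 3⁻¹ ≡ 2 (mod 5), t ≡ 4. Hence x ≡ 6851 + 8008·4 = 38883 (mod 40040).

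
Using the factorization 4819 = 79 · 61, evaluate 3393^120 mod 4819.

2197

Mod 79: 3393 ≡ 75; by Fermat, exponent reduces to 120 mod 78 = 42; 75^42 ≡ 64 (mod 79).
Mod 61: 3393 ≡ 38; since 60 | 120, by Fermat 38^120 ≡ 1 (mod 61).
Combine by CRT: x ≡ 64 (mod 79), x ≡ 1 (mod 61) ⇒ x ≡ 2197 (mod 4819).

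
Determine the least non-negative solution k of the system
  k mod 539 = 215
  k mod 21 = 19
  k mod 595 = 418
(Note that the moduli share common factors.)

3988

gcd(539, 21) = 7 and 7 | (19 − 215), so the pair is consistent; merging gives k ≡ 754 (mod 1617), where 1617 = lcm(539, 21).
gcd(1617, 595) = 7 and 7 | (418 − 754), so the pair is consistent; merging gives k ≡ 3988 (mod 137445), where 137445 = lcm(1617, 595).
The solution is unique modulo lcm(539, 21, 595) = 137445.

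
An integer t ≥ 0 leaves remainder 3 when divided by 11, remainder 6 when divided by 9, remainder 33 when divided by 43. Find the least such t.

The moduli are pairwise coprime; N = 11·9·43 = 4257.
N/11 = 387; 387 ≡ 2 (mod 11); 2·6 ≡ 1, so inverse 6.
N/9 = 473; 473 ≡ 5 (mod 9); 5·2 ≡ 1, so inverse 2.
N/43 = 99; 99 ≡ 13 (mod 43); 13·10 ≡ 1, so inverse 10.
t ≡ 3·387·6 + 6·473·2 + 33·99·10 = 45312.
45312 mod 4257 = 2742.

2742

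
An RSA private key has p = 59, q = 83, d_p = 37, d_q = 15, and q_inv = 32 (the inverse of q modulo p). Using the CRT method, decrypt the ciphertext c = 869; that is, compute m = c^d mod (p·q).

m₁ = c^(d_p) mod p: c ≡ 43 (mod 59), and 43^37 mod 59 = 8.
m₂ = c^(d_q) mod q: c ≡ 39 (mod 83), and 39^15 mod 83 = 74.
h = q_inv·(m₁ − m₂) mod p = 32·(8 − 74) mod 59 = 12.
m = m₂ + h·q = 74 + 12·83 = 1070.

1070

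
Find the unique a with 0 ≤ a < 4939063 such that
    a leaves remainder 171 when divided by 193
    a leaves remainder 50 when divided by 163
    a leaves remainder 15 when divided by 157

3372846

The moduli are pairwise coprime; N = 193·163·157 = 4939063.
N/193 = 25591; 25591 ≡ 115 (mod 193); 115·47 ≡ 1, so inverse 47.
N/163 = 30301; 30301 ≡ 146 (mod 163); 146·115 ≡ 1, so inverse 115.
N/157 = 31459; 31459 ≡ 59 (mod 157); 59·8 ≡ 1, so inverse 8.
a ≡ 171·25591·47 + 50·30301·115 + 15·31459·8 = 383680697.
383680697 mod 4939063 = 3372846.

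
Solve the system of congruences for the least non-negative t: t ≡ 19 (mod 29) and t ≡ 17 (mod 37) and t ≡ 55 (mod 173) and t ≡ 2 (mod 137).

1074904

The moduli are pairwise coprime; N = 29·37·173·137 = 25431173.
N/29 = 876937; 876937 ≡ 6 (mod 29); 6·5 ≡ 1, so inverse 5.
N/37 = 687329; 687329 ≡ 17 (mod 37); 17·24 ≡ 1, so inverse 24.
N/173 = 147001; 147001 ≡ 124 (mod 173); 124·60 ≡ 1, so inverse 60.
N/137 = 185629; 185629 ≡ 131 (mod 137); 131·114 ≡ 1, so inverse 114.
t ≡ 19·876937·5 + 17·687329·24 + 55·147001·60 + 2·185629·114 = 891165959.
891165959 mod 25431173 = 1074904.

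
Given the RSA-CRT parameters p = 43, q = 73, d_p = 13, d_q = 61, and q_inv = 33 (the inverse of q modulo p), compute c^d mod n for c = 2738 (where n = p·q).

m₁ = c^(d_p) mod p: c ≡ 29 (mod 43), and 29^13 mod 43 = 18.
m₂ = c^(d_q) mod q: c ≡ 37 (mod 73), and 37^61 mod 73 = 4.
h = q_inv·(m₁ − m₂) mod p = 33·(18 − 4) mod 43 = 32.
m = m₂ + h·q = 4 + 32·73 = 2340.

2340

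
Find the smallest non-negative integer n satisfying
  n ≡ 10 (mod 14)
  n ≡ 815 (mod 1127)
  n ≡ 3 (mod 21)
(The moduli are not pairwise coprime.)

Combine the congruences pairwise.
gcd(14, 1127) = 7 and 7 | (815 − 10), so the pair is consistent; merging gives n ≡ 1942 (mod 2254), where 2254 = lcm(14, 1127).
gcd(2254, 21) = 7 and 7 | (3 − 1942), so the pair is consistent; merging gives n ≡ 6450 (mod 6762), where 6762 = lcm(2254, 21).
The solution is unique modulo lcm(14, 1127, 21) = 6762.

6450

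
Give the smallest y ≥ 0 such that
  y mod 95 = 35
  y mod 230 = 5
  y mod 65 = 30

47155

gcd(95, 230) = 5 and 5 | (5 − 35), so the pair is consistent; merging gives y ≡ 3455 (mod 4370), where 4370 = lcm(95, 230).
gcd(4370, 65) = 5 and 5 | (30 − 3455), so the pair is consistent; merging gives y ≡ 47155 (mod 56810), where 56810 = lcm(4370, 65).
The solution is unique modulo lcm(95, 230, 65) = 56810.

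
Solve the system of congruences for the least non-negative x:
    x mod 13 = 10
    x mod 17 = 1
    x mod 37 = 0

4625

From x ≡ 10 (mod 13) write x = 10 + 13t. Substituting into x ≡ 1 (mod 17) gives 13t ≡ 8 (mod 17), and since 13⁻¹ ≡ 4 (mod 17), t ≡ 15. Hence x ≡ 10 + 13·15 = 205 (mod 221).
From x ≡ 205 (mod 221) write x = 205 + 221t. Substituting into x ≡ 0 (mod 37) gives 221t ≡ 17 (mod 37), and since 36⁻¹ ≡ 36 (mod 37), t ≡ 20. Hence x ≡ 205 + 221·20 = 4625 (mod 8177).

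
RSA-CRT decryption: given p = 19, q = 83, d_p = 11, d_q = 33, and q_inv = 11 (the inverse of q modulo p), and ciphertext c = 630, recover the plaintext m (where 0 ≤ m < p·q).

m₁ = c^(d_p) mod p: c ≡ 3 (mod 19), and 3^11 mod 19 = 10.
m₂ = c^(d_q) mod q: c ≡ 49 (mod 83), and 49^33 mod 83 = 70.
h = q_inv·(m₁ − m₂) mod p = 11·(10 − 70) mod 19 = 5.
m = m₂ + h·q = 70 + 5·83 = 485.

485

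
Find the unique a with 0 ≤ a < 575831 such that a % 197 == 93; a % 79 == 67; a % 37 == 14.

10337

Combine the congruences pairwise.
From a ≡ 93 (mod 197) write a = 93 + 197t. Substituting into a ≡ 67 (mod 79) gives 197t ≡ 53 (mod 79), and since 39⁻¹ ≡ 77 (mod 79), t ≡ 52. Hence a ≡ 93 + 197·52 = 10337 (mod 15563).
From a ≡ 10337 (mod 15563) write a = 10337 + 15563t. Substituting into a ≡ 14 (mod 37) gives 15563t ≡ 0 (mod 37), and since 23⁻¹ ≡ 29 (mod 37), t ≡ 0. Hence a ≡ 10337 + 15563·0 = 10337 (mod 575831).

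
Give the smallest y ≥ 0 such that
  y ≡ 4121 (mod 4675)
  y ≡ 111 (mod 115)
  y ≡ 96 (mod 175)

69571

gcd(4675, 115) = 5 and 5 | (111 − 4121), so the pair is consistent; merging gives y ≡ 69571 (mod 107525), where 107525 = lcm(4675, 115).
gcd(107525, 175) = 25 and 25 | (96 − 69571), so the pair is consistent; merging gives y ≡ 69571 (mod 752675), where 752675 = lcm(107525, 175).
The solution is unique modulo lcm(4675, 115, 175) = 752675.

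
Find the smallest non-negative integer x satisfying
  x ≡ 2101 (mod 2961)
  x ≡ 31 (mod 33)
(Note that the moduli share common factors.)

gcd(2961, 33) = 3 and 3 | (31 − 2101), so the pair is consistent; merging gives x ≡ 31711 (mod 32571), where 32571 = lcm(2961, 33).
The solution is unique modulo lcm(2961, 33) = 32571.

31711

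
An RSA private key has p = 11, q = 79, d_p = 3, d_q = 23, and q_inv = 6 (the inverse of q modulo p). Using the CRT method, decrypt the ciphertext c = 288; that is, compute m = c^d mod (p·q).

m₁ = c^(d_p) mod p: c ≡ 2 (mod 11), and 2^3 mod 11 = 8.
m₂ = c^(d_q) mod q: c ≡ 51 (mod 79), and 51^23 mod 79 = 26.
h = q_inv·(m₁ − m₂) mod p = 6·(8 − 26) mod 11 = 2.
m = m₂ + h·q = 26 + 2·79 = 184.

184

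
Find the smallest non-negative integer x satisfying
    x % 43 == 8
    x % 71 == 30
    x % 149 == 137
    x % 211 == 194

62173665

From x ≡ 8 (mod 43) write x = 8 + 43t. Substituting into x ≡ 30 (mod 71) gives 43t ≡ 22 (mod 71), and since 43⁻¹ ≡ 38 (mod 71), t ≡ 55. Hence x ≡ 8 + 43·55 = 2373 (mod 3053).
From x ≡ 2373 (mod 3053) write x = 2373 + 3053t. Substituting into x ≡ 137 (mod 149) gives 3053t ≡ 148 (mod 149), and since 73⁻¹ ≡ 49 (mod 149), t ≡ 100. Hence x ≡ 2373 + 3053·100 = 307673 (mod 454897).
From x ≡ 307673 (mod 454897) write x = 307673 + 454897t. Substituting into x ≡ 194 (mod 211) gives 454897t ≡ 159 (mod 211), and since 192⁻¹ ≡ 111 (mod 211), t ≡ 136. Hence x ≡ 307673 + 454897·136 = 62173665 (mod 95983267).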